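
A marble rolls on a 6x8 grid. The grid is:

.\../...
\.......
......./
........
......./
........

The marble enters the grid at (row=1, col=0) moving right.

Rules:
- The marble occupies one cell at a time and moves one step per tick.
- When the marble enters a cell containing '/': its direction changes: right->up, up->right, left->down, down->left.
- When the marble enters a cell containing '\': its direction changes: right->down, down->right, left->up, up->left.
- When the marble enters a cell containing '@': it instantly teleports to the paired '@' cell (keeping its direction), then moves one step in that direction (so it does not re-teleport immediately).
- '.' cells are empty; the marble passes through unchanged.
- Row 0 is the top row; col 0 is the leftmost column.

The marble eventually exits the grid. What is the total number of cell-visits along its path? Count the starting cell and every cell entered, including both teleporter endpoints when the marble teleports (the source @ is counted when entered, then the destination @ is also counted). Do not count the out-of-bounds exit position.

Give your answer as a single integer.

Answer: 5

Derivation:
Step 1: enter (1,0), '\' deflects right->down, move down to (2,0)
Step 2: enter (2,0), '.' pass, move down to (3,0)
Step 3: enter (3,0), '.' pass, move down to (4,0)
Step 4: enter (4,0), '.' pass, move down to (5,0)
Step 5: enter (5,0), '.' pass, move down to (6,0)
Step 6: at (6,0) — EXIT via bottom edge, pos 0
Path length (cell visits): 5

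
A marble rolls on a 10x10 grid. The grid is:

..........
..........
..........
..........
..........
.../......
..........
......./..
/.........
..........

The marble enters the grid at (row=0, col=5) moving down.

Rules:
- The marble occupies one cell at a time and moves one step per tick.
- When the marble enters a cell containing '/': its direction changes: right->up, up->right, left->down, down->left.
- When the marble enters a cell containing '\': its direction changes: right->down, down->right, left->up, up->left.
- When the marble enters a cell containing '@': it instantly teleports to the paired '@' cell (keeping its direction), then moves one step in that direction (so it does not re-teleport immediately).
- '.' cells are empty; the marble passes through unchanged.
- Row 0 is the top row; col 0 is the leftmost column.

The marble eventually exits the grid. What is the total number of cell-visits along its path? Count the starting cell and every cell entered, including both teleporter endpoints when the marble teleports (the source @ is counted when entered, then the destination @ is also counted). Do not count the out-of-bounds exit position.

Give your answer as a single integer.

Answer: 10

Derivation:
Step 1: enter (0,5), '.' pass, move down to (1,5)
Step 2: enter (1,5), '.' pass, move down to (2,5)
Step 3: enter (2,5), '.' pass, move down to (3,5)
Step 4: enter (3,5), '.' pass, move down to (4,5)
Step 5: enter (4,5), '.' pass, move down to (5,5)
Step 6: enter (5,5), '.' pass, move down to (6,5)
Step 7: enter (6,5), '.' pass, move down to (7,5)
Step 8: enter (7,5), '.' pass, move down to (8,5)
Step 9: enter (8,5), '.' pass, move down to (9,5)
Step 10: enter (9,5), '.' pass, move down to (10,5)
Step 11: at (10,5) — EXIT via bottom edge, pos 5
Path length (cell visits): 10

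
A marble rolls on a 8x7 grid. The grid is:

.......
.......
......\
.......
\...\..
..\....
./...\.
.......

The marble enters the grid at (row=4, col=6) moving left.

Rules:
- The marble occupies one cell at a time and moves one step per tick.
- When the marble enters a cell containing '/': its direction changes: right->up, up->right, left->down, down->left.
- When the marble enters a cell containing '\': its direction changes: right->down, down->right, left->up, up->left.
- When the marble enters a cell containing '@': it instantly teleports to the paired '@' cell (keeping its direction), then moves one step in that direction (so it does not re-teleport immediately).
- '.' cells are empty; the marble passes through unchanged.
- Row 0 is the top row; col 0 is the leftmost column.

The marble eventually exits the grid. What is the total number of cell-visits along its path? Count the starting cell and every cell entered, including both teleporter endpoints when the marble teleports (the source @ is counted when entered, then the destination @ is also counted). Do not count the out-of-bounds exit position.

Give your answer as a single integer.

Step 1: enter (4,6), '.' pass, move left to (4,5)
Step 2: enter (4,5), '.' pass, move left to (4,4)
Step 3: enter (4,4), '\' deflects left->up, move up to (3,4)
Step 4: enter (3,4), '.' pass, move up to (2,4)
Step 5: enter (2,4), '.' pass, move up to (1,4)
Step 6: enter (1,4), '.' pass, move up to (0,4)
Step 7: enter (0,4), '.' pass, move up to (-1,4)
Step 8: at (-1,4) — EXIT via top edge, pos 4
Path length (cell visits): 7

Answer: 7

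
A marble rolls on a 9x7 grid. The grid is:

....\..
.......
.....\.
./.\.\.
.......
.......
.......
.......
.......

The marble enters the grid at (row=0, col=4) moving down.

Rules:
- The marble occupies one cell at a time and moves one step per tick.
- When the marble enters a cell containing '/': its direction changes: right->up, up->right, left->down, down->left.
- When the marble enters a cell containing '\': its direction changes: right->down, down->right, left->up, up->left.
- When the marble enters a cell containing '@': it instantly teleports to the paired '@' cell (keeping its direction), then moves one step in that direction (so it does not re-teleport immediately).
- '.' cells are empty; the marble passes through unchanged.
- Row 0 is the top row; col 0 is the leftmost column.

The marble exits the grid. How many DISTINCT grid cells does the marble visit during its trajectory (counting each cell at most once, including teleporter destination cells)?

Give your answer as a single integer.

Answer: 3

Derivation:
Step 1: enter (0,4), '\' deflects down->right, move right to (0,5)
Step 2: enter (0,5), '.' pass, move right to (0,6)
Step 3: enter (0,6), '.' pass, move right to (0,7)
Step 4: at (0,7) — EXIT via right edge, pos 0
Distinct cells visited: 3 (path length 3)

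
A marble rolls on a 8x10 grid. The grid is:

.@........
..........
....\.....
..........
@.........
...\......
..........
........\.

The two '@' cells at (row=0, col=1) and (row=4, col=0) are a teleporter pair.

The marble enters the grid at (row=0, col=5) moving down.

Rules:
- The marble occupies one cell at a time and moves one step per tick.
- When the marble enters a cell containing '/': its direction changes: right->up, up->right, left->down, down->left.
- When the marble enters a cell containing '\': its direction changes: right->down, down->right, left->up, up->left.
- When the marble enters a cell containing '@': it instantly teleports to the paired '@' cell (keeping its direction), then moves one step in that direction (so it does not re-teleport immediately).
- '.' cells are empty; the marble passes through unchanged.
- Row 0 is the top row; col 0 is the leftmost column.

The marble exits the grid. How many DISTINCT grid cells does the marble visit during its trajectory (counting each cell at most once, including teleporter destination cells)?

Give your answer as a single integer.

Step 1: enter (0,5), '.' pass, move down to (1,5)
Step 2: enter (1,5), '.' pass, move down to (2,5)
Step 3: enter (2,5), '.' pass, move down to (3,5)
Step 4: enter (3,5), '.' pass, move down to (4,5)
Step 5: enter (4,5), '.' pass, move down to (5,5)
Step 6: enter (5,5), '.' pass, move down to (6,5)
Step 7: enter (6,5), '.' pass, move down to (7,5)
Step 8: enter (7,5), '.' pass, move down to (8,5)
Step 9: at (8,5) — EXIT via bottom edge, pos 5
Distinct cells visited: 8 (path length 8)

Answer: 8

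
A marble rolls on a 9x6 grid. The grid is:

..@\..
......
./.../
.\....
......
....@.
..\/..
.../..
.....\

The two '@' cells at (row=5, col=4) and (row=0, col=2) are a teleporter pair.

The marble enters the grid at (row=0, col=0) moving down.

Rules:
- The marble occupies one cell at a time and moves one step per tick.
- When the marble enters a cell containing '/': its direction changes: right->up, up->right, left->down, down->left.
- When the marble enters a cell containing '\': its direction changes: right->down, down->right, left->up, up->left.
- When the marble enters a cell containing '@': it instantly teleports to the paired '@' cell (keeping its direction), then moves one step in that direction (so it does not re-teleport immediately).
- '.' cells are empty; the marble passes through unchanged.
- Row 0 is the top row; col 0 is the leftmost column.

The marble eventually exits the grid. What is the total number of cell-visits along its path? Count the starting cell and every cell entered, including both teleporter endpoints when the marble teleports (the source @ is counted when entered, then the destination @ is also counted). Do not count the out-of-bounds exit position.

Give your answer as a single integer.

Answer: 9

Derivation:
Step 1: enter (0,0), '.' pass, move down to (1,0)
Step 2: enter (1,0), '.' pass, move down to (2,0)
Step 3: enter (2,0), '.' pass, move down to (3,0)
Step 4: enter (3,0), '.' pass, move down to (4,0)
Step 5: enter (4,0), '.' pass, move down to (5,0)
Step 6: enter (5,0), '.' pass, move down to (6,0)
Step 7: enter (6,0), '.' pass, move down to (7,0)
Step 8: enter (7,0), '.' pass, move down to (8,0)
Step 9: enter (8,0), '.' pass, move down to (9,0)
Step 10: at (9,0) — EXIT via bottom edge, pos 0
Path length (cell visits): 9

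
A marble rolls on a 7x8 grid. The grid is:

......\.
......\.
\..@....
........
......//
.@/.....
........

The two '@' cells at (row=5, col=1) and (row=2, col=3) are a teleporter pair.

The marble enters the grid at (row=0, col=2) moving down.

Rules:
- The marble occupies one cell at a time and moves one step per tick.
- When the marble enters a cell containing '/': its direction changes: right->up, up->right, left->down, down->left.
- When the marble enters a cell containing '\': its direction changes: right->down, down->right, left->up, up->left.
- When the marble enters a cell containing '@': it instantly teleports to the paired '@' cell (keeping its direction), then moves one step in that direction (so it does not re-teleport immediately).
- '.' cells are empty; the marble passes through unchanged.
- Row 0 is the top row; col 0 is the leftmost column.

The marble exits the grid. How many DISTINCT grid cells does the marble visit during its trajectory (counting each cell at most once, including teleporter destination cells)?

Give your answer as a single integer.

Step 1: enter (0,2), '.' pass, move down to (1,2)
Step 2: enter (1,2), '.' pass, move down to (2,2)
Step 3: enter (2,2), '.' pass, move down to (3,2)
Step 4: enter (3,2), '.' pass, move down to (4,2)
Step 5: enter (4,2), '.' pass, move down to (5,2)
Step 6: enter (5,2), '/' deflects down->left, move left to (5,1)
Step 7: enter (5,1), '@' teleport (5,1)->(2,3), also enter (2,3), move left to (2,2)
Step 8: enter (2,2), '.' pass, move left to (2,1)
Step 9: enter (2,1), '.' pass, move left to (2,0)
Step 10: enter (2,0), '\' deflects left->up, move up to (1,0)
Step 11: enter (1,0), '.' pass, move up to (0,0)
Step 12: enter (0,0), '.' pass, move up to (-1,0)
Step 13: at (-1,0) — EXIT via top edge, pos 0
Distinct cells visited: 12 (path length 13)

Answer: 12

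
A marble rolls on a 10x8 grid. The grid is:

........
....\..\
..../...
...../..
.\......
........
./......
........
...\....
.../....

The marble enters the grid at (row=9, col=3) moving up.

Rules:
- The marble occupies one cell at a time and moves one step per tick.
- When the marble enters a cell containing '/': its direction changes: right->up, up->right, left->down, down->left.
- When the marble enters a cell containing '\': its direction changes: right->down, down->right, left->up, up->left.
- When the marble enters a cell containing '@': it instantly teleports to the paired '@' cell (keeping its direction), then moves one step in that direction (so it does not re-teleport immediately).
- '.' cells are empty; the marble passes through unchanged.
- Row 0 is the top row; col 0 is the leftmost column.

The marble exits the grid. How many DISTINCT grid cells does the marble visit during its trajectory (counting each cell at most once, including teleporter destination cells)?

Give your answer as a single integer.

Answer: 5

Derivation:
Step 1: enter (9,3), '/' deflects up->right, move right to (9,4)
Step 2: enter (9,4), '.' pass, move right to (9,5)
Step 3: enter (9,5), '.' pass, move right to (9,6)
Step 4: enter (9,6), '.' pass, move right to (9,7)
Step 5: enter (9,7), '.' pass, move right to (9,8)
Step 6: at (9,8) — EXIT via right edge, pos 9
Distinct cells visited: 5 (path length 5)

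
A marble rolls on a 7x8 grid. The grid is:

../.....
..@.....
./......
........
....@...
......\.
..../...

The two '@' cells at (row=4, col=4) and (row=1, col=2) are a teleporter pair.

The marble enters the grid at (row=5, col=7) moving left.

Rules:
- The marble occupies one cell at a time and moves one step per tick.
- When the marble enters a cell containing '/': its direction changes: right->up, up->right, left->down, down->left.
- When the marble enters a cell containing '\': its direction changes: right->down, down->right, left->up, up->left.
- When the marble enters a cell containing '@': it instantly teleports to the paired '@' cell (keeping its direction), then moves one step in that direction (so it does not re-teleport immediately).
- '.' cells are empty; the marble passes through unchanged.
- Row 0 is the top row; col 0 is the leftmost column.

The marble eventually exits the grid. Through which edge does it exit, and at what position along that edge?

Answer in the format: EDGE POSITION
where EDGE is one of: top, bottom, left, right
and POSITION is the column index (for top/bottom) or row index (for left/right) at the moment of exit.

Step 1: enter (5,7), '.' pass, move left to (5,6)
Step 2: enter (5,6), '\' deflects left->up, move up to (4,6)
Step 3: enter (4,6), '.' pass, move up to (3,6)
Step 4: enter (3,6), '.' pass, move up to (2,6)
Step 5: enter (2,6), '.' pass, move up to (1,6)
Step 6: enter (1,6), '.' pass, move up to (0,6)
Step 7: enter (0,6), '.' pass, move up to (-1,6)
Step 8: at (-1,6) — EXIT via top edge, pos 6

Answer: top 6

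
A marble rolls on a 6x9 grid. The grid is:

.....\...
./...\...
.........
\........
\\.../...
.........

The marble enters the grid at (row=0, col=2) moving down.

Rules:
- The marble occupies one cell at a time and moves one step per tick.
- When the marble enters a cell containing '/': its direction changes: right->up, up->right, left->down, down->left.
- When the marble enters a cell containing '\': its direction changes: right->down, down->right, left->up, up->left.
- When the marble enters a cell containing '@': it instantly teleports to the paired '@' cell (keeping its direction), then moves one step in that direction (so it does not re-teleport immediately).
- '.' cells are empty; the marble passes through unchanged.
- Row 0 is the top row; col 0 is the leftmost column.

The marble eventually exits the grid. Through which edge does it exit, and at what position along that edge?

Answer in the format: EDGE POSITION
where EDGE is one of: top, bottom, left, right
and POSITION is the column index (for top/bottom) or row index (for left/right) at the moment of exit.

Step 1: enter (0,2), '.' pass, move down to (1,2)
Step 2: enter (1,2), '.' pass, move down to (2,2)
Step 3: enter (2,2), '.' pass, move down to (3,2)
Step 4: enter (3,2), '.' pass, move down to (4,2)
Step 5: enter (4,2), '.' pass, move down to (5,2)
Step 6: enter (5,2), '.' pass, move down to (6,2)
Step 7: at (6,2) — EXIT via bottom edge, pos 2

Answer: bottom 2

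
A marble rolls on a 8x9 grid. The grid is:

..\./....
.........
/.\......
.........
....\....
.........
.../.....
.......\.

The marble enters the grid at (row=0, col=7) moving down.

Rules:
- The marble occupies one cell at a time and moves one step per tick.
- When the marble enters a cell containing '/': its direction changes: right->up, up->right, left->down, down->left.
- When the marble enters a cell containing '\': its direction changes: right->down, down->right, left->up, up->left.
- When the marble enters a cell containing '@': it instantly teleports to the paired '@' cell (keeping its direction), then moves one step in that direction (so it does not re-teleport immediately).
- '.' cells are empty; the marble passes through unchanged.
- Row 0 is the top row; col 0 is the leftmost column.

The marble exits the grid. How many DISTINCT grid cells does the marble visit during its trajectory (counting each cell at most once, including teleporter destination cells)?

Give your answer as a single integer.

Step 1: enter (0,7), '.' pass, move down to (1,7)
Step 2: enter (1,7), '.' pass, move down to (2,7)
Step 3: enter (2,7), '.' pass, move down to (3,7)
Step 4: enter (3,7), '.' pass, move down to (4,7)
Step 5: enter (4,7), '.' pass, move down to (5,7)
Step 6: enter (5,7), '.' pass, move down to (6,7)
Step 7: enter (6,7), '.' pass, move down to (7,7)
Step 8: enter (7,7), '\' deflects down->right, move right to (7,8)
Step 9: enter (7,8), '.' pass, move right to (7,9)
Step 10: at (7,9) — EXIT via right edge, pos 7
Distinct cells visited: 9 (path length 9)

Answer: 9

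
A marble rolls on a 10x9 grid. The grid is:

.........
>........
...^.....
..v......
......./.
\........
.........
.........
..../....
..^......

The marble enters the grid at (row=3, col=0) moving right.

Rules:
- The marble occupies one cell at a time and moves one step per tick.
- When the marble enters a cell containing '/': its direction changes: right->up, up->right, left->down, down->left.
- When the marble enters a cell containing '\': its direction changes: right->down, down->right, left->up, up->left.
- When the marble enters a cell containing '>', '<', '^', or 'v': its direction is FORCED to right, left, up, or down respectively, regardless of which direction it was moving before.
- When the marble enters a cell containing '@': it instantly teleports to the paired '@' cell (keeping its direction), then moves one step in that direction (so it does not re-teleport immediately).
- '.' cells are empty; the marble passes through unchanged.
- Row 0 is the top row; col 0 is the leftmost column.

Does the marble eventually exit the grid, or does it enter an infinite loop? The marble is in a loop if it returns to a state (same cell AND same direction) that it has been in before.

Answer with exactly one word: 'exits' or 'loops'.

Answer: loops

Derivation:
Step 1: enter (3,0), '.' pass, move right to (3,1)
Step 2: enter (3,1), '.' pass, move right to (3,2)
Step 3: enter (3,2), 'v' forces right->down, move down to (4,2)
Step 4: enter (4,2), '.' pass, move down to (5,2)
Step 5: enter (5,2), '.' pass, move down to (6,2)
Step 6: enter (6,2), '.' pass, move down to (7,2)
Step 7: enter (7,2), '.' pass, move down to (8,2)
Step 8: enter (8,2), '.' pass, move down to (9,2)
Step 9: enter (9,2), '^' forces down->up, move up to (8,2)
Step 10: enter (8,2), '.' pass, move up to (7,2)
Step 11: enter (7,2), '.' pass, move up to (6,2)
Step 12: enter (6,2), '.' pass, move up to (5,2)
Step 13: enter (5,2), '.' pass, move up to (4,2)
Step 14: enter (4,2), '.' pass, move up to (3,2)
Step 15: enter (3,2), 'v' forces up->down, move down to (4,2)
Step 16: at (4,2) dir=down — LOOP DETECTED (seen before)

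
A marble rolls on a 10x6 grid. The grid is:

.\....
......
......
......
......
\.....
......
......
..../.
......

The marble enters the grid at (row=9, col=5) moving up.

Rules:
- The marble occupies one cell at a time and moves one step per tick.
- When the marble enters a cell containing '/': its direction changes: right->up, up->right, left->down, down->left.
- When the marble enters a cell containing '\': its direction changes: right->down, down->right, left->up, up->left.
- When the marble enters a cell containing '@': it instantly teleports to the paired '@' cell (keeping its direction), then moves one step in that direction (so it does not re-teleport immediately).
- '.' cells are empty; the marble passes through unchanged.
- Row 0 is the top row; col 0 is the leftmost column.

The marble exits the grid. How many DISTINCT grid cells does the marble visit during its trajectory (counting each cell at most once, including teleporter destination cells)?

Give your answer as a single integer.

Step 1: enter (9,5), '.' pass, move up to (8,5)
Step 2: enter (8,5), '.' pass, move up to (7,5)
Step 3: enter (7,5), '.' pass, move up to (6,5)
Step 4: enter (6,5), '.' pass, move up to (5,5)
Step 5: enter (5,5), '.' pass, move up to (4,5)
Step 6: enter (4,5), '.' pass, move up to (3,5)
Step 7: enter (3,5), '.' pass, move up to (2,5)
Step 8: enter (2,5), '.' pass, move up to (1,5)
Step 9: enter (1,5), '.' pass, move up to (0,5)
Step 10: enter (0,5), '.' pass, move up to (-1,5)
Step 11: at (-1,5) — EXIT via top edge, pos 5
Distinct cells visited: 10 (path length 10)

Answer: 10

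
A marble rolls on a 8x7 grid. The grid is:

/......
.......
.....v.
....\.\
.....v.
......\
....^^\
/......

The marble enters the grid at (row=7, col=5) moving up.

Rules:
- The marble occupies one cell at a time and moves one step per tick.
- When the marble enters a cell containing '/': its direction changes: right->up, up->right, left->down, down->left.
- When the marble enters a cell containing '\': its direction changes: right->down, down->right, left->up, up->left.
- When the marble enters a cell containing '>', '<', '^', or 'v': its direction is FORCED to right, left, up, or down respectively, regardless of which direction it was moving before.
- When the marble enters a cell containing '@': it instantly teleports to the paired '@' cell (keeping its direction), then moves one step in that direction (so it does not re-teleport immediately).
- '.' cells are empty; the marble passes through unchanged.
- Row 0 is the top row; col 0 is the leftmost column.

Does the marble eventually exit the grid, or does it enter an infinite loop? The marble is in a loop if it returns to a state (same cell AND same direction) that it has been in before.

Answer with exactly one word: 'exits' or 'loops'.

Answer: loops

Derivation:
Step 1: enter (7,5), '.' pass, move up to (6,5)
Step 2: enter (6,5), '^' forces up->up, move up to (5,5)
Step 3: enter (5,5), '.' pass, move up to (4,5)
Step 4: enter (4,5), 'v' forces up->down, move down to (5,5)
Step 5: enter (5,5), '.' pass, move down to (6,5)
Step 6: enter (6,5), '^' forces down->up, move up to (5,5)
Step 7: at (5,5) dir=up — LOOP DETECTED (seen before)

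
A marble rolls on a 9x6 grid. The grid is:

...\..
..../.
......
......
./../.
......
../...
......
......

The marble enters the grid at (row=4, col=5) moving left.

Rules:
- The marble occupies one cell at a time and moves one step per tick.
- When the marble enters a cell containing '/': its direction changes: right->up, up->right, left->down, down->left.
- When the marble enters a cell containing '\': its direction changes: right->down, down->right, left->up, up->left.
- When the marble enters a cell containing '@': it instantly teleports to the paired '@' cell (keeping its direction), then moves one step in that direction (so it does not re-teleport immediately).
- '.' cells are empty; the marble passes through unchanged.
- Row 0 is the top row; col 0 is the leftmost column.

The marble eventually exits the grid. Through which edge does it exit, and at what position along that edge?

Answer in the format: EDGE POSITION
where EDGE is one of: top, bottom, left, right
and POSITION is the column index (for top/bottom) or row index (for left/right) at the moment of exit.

Step 1: enter (4,5), '.' pass, move left to (4,4)
Step 2: enter (4,4), '/' deflects left->down, move down to (5,4)
Step 3: enter (5,4), '.' pass, move down to (6,4)
Step 4: enter (6,4), '.' pass, move down to (7,4)
Step 5: enter (7,4), '.' pass, move down to (8,4)
Step 6: enter (8,4), '.' pass, move down to (9,4)
Step 7: at (9,4) — EXIT via bottom edge, pos 4

Answer: bottom 4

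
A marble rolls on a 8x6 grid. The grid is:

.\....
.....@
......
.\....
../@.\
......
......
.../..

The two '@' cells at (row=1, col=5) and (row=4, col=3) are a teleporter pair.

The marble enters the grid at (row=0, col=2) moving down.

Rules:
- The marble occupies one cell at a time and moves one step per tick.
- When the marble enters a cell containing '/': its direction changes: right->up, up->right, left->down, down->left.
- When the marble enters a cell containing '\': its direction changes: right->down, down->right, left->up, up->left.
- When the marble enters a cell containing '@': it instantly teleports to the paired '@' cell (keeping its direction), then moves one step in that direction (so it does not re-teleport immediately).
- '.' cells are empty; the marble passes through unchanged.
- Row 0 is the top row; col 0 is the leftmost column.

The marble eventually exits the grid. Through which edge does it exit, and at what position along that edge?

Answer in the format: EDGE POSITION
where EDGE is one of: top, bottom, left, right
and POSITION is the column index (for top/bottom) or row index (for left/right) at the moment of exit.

Answer: left 4

Derivation:
Step 1: enter (0,2), '.' pass, move down to (1,2)
Step 2: enter (1,2), '.' pass, move down to (2,2)
Step 3: enter (2,2), '.' pass, move down to (3,2)
Step 4: enter (3,2), '.' pass, move down to (4,2)
Step 5: enter (4,2), '/' deflects down->left, move left to (4,1)
Step 6: enter (4,1), '.' pass, move left to (4,0)
Step 7: enter (4,0), '.' pass, move left to (4,-1)
Step 8: at (4,-1) — EXIT via left edge, pos 4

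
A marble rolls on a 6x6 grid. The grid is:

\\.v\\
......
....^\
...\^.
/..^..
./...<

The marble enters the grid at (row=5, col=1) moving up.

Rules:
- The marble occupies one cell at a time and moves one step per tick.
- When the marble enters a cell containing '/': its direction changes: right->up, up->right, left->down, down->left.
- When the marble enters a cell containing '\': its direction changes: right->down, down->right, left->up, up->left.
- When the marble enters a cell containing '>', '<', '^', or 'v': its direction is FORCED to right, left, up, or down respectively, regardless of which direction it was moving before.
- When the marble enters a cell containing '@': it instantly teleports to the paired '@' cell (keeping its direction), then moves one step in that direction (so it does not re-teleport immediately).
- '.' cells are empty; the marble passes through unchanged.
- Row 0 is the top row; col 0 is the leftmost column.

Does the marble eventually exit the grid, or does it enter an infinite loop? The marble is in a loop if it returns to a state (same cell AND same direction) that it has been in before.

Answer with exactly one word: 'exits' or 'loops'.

Answer: exits

Derivation:
Step 1: enter (5,1), '/' deflects up->right, move right to (5,2)
Step 2: enter (5,2), '.' pass, move right to (5,3)
Step 3: enter (5,3), '.' pass, move right to (5,4)
Step 4: enter (5,4), '.' pass, move right to (5,5)
Step 5: enter (5,5), '<' forces right->left, move left to (5,4)
Step 6: enter (5,4), '.' pass, move left to (5,3)
Step 7: enter (5,3), '.' pass, move left to (5,2)
Step 8: enter (5,2), '.' pass, move left to (5,1)
Step 9: enter (5,1), '/' deflects left->down, move down to (6,1)
Step 10: at (6,1) — EXIT via bottom edge, pos 1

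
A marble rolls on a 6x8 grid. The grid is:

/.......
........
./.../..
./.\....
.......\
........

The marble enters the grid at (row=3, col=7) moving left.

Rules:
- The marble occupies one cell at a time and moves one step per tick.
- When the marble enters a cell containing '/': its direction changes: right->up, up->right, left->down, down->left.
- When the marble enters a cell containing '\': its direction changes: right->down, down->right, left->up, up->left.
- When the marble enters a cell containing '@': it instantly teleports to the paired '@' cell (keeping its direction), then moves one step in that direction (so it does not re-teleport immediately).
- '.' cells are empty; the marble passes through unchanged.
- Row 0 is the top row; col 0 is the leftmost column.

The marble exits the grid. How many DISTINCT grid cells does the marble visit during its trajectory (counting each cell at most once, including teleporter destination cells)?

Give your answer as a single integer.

Answer: 8

Derivation:
Step 1: enter (3,7), '.' pass, move left to (3,6)
Step 2: enter (3,6), '.' pass, move left to (3,5)
Step 3: enter (3,5), '.' pass, move left to (3,4)
Step 4: enter (3,4), '.' pass, move left to (3,3)
Step 5: enter (3,3), '\' deflects left->up, move up to (2,3)
Step 6: enter (2,3), '.' pass, move up to (1,3)
Step 7: enter (1,3), '.' pass, move up to (0,3)
Step 8: enter (0,3), '.' pass, move up to (-1,3)
Step 9: at (-1,3) — EXIT via top edge, pos 3
Distinct cells visited: 8 (path length 8)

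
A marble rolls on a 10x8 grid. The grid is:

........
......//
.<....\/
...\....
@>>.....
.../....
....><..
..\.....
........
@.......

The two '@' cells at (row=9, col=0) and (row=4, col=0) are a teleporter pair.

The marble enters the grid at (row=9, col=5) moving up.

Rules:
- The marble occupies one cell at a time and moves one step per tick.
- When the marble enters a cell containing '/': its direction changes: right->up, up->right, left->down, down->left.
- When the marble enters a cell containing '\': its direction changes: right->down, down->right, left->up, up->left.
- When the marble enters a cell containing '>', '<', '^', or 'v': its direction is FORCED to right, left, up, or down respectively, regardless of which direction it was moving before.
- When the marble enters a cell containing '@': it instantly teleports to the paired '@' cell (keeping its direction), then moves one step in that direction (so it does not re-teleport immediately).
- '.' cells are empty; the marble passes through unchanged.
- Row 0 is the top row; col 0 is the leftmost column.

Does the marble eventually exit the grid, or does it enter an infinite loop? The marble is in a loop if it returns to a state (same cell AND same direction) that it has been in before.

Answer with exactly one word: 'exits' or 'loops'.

Step 1: enter (9,5), '.' pass, move up to (8,5)
Step 2: enter (8,5), '.' pass, move up to (7,5)
Step 3: enter (7,5), '.' pass, move up to (6,5)
Step 4: enter (6,5), '<' forces up->left, move left to (6,4)
Step 5: enter (6,4), '>' forces left->right, move right to (6,5)
Step 6: enter (6,5), '<' forces right->left, move left to (6,4)
Step 7: at (6,4) dir=left — LOOP DETECTED (seen before)

Answer: loops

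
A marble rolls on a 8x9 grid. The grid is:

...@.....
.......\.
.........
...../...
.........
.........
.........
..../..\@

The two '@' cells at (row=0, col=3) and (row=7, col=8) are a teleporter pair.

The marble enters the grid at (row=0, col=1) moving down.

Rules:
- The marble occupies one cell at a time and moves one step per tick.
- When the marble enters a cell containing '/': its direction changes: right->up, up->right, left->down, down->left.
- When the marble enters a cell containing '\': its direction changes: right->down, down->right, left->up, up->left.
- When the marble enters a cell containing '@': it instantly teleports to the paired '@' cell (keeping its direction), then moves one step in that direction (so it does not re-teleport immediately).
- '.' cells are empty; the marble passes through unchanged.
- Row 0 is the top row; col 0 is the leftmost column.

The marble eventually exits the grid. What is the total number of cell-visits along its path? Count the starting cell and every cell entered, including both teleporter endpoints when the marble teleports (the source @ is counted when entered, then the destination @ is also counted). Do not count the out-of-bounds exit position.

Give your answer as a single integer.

Step 1: enter (0,1), '.' pass, move down to (1,1)
Step 2: enter (1,1), '.' pass, move down to (2,1)
Step 3: enter (2,1), '.' pass, move down to (3,1)
Step 4: enter (3,1), '.' pass, move down to (4,1)
Step 5: enter (4,1), '.' pass, move down to (5,1)
Step 6: enter (5,1), '.' pass, move down to (6,1)
Step 7: enter (6,1), '.' pass, move down to (7,1)
Step 8: enter (7,1), '.' pass, move down to (8,1)
Step 9: at (8,1) — EXIT via bottom edge, pos 1
Path length (cell visits): 8

Answer: 8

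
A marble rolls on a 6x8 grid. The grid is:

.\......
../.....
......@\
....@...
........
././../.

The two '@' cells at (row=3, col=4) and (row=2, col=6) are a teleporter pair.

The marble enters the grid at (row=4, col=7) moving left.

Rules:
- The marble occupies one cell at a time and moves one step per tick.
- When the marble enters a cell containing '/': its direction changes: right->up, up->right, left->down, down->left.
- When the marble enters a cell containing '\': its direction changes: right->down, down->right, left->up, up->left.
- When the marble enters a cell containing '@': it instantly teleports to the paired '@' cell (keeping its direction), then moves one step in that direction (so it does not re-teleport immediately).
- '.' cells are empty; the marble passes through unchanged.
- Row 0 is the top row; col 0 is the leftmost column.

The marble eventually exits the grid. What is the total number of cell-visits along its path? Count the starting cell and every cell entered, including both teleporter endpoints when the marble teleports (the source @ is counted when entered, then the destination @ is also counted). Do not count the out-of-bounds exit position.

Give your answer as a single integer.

Step 1: enter (4,7), '.' pass, move left to (4,6)
Step 2: enter (4,6), '.' pass, move left to (4,5)
Step 3: enter (4,5), '.' pass, move left to (4,4)
Step 4: enter (4,4), '.' pass, move left to (4,3)
Step 5: enter (4,3), '.' pass, move left to (4,2)
Step 6: enter (4,2), '.' pass, move left to (4,1)
Step 7: enter (4,1), '.' pass, move left to (4,0)
Step 8: enter (4,0), '.' pass, move left to (4,-1)
Step 9: at (4,-1) — EXIT via left edge, pos 4
Path length (cell visits): 8

Answer: 8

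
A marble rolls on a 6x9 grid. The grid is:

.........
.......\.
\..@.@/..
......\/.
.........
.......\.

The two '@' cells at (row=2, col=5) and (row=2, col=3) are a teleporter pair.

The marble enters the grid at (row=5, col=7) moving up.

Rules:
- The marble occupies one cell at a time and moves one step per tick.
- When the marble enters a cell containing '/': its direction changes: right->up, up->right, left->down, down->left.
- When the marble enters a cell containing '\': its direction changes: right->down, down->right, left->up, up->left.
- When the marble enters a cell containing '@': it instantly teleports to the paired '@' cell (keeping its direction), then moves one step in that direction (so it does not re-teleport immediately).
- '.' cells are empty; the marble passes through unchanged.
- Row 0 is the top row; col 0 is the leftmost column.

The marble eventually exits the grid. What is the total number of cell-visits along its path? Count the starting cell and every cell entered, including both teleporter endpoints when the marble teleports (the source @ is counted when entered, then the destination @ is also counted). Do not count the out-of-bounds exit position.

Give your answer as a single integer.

Answer: 8

Derivation:
Step 1: enter (5,7), '\' deflects up->left, move left to (5,6)
Step 2: enter (5,6), '.' pass, move left to (5,5)
Step 3: enter (5,5), '.' pass, move left to (5,4)
Step 4: enter (5,4), '.' pass, move left to (5,3)
Step 5: enter (5,3), '.' pass, move left to (5,2)
Step 6: enter (5,2), '.' pass, move left to (5,1)
Step 7: enter (5,1), '.' pass, move left to (5,0)
Step 8: enter (5,0), '.' pass, move left to (5,-1)
Step 9: at (5,-1) — EXIT via left edge, pos 5
Path length (cell visits): 8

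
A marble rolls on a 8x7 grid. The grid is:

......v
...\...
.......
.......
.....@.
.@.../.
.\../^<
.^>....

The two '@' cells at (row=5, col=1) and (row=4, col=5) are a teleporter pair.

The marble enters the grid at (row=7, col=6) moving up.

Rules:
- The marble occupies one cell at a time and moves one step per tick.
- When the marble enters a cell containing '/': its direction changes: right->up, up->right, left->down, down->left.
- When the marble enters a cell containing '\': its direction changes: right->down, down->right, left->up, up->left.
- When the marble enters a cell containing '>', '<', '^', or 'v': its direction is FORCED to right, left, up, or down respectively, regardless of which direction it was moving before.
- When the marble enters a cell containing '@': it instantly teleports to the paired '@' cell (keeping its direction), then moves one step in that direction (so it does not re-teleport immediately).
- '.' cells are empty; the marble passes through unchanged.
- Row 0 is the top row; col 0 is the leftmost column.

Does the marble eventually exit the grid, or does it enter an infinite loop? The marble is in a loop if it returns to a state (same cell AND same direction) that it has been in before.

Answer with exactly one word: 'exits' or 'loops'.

Step 1: enter (7,6), '.' pass, move up to (6,6)
Step 2: enter (6,6), '<' forces up->left, move left to (6,5)
Step 3: enter (6,5), '^' forces left->up, move up to (5,5)
Step 4: enter (5,5), '/' deflects up->right, move right to (5,6)
Step 5: enter (5,6), '.' pass, move right to (5,7)
Step 6: at (5,7) — EXIT via right edge, pos 5

Answer: exits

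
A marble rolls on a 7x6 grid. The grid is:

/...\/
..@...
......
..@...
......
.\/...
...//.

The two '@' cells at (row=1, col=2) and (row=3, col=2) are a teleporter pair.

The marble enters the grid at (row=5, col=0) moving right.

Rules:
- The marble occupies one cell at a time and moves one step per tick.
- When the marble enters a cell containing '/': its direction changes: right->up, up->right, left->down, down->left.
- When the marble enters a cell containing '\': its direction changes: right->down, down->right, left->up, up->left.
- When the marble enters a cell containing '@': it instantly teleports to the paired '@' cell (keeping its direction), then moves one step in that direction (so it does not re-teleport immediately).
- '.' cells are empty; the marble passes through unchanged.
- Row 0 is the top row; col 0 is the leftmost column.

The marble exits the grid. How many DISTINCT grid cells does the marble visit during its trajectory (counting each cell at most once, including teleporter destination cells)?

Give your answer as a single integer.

Step 1: enter (5,0), '.' pass, move right to (5,1)
Step 2: enter (5,1), '\' deflects right->down, move down to (6,1)
Step 3: enter (6,1), '.' pass, move down to (7,1)
Step 4: at (7,1) — EXIT via bottom edge, pos 1
Distinct cells visited: 3 (path length 3)

Answer: 3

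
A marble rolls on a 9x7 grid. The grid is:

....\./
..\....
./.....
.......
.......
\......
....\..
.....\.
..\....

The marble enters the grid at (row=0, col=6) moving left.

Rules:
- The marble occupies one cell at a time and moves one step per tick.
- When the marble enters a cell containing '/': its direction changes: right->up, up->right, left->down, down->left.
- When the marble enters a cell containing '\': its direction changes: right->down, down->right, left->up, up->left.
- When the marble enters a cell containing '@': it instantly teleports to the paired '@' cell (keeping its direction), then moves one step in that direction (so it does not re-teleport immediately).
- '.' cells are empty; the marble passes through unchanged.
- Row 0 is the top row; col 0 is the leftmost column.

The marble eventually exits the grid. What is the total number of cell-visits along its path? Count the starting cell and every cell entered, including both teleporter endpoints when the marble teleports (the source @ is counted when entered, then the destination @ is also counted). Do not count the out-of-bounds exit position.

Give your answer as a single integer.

Step 1: enter (0,6), '/' deflects left->down, move down to (1,6)
Step 2: enter (1,6), '.' pass, move down to (2,6)
Step 3: enter (2,6), '.' pass, move down to (3,6)
Step 4: enter (3,6), '.' pass, move down to (4,6)
Step 5: enter (4,6), '.' pass, move down to (5,6)
Step 6: enter (5,6), '.' pass, move down to (6,6)
Step 7: enter (6,6), '.' pass, move down to (7,6)
Step 8: enter (7,6), '.' pass, move down to (8,6)
Step 9: enter (8,6), '.' pass, move down to (9,6)
Step 10: at (9,6) — EXIT via bottom edge, pos 6
Path length (cell visits): 9

Answer: 9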